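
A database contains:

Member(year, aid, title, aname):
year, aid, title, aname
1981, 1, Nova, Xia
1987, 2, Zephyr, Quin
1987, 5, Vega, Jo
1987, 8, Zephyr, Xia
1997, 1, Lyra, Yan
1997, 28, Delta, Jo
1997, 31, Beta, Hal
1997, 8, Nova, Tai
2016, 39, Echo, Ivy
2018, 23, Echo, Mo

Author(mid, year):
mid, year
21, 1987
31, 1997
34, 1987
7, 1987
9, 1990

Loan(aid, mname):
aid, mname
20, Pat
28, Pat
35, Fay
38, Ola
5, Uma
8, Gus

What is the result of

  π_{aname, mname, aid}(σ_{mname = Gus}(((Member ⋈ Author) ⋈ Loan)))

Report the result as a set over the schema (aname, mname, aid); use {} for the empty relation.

Member ⋈ Author (natural join on year): {(1987, 2, Zephyr, Quin, 21), (1987, 2, Zephyr, Quin, 34), (1987, 2, Zephyr, Quin, 7), (1987, 5, Vega, Jo, 21), (1987, 5, Vega, Jo, 34), (1987, 5, Vega, Jo, 7), (1987, 8, Zephyr, Xia, 21), (1987, 8, Zephyr, Xia, 34), (1987, 8, Zephyr, Xia, 7), (1997, 1, Lyra, Yan, 31), (1997, 28, Delta, Jo, 31), (1997, 31, Beta, Hal, 31), (1997, 8, Nova, Tai, 31)}
(Member ⋈ Author) ⋈ Loan (natural join on aid): {(1987, 5, Vega, Jo, 21, Uma), (1987, 5, Vega, Jo, 34, Uma), (1987, 5, Vega, Jo, 7, Uma), (1987, 8, Zephyr, Xia, 21, Gus), (1987, 8, Zephyr, Xia, 34, Gus), (1987, 8, Zephyr, Xia, 7, Gus), (1997, 28, Delta, Jo, 31, Pat), (1997, 8, Nova, Tai, 31, Gus)}
Selection mname = Gus: {(1987, 8, Zephyr, Xia, 21, Gus), (1987, 8, Zephyr, Xia, 34, Gus), (1987, 8, Zephyr, Xia, 7, Gus), (1997, 8, Nova, Tai, 31, Gus)}
Keep only column(s) aname, mname, aid (2 duplicate(s) eliminated): {(Tai, Gus, 8), (Xia, Gus, 8)}

{(Tai, Gus, 8), (Xia, Gus, 8)}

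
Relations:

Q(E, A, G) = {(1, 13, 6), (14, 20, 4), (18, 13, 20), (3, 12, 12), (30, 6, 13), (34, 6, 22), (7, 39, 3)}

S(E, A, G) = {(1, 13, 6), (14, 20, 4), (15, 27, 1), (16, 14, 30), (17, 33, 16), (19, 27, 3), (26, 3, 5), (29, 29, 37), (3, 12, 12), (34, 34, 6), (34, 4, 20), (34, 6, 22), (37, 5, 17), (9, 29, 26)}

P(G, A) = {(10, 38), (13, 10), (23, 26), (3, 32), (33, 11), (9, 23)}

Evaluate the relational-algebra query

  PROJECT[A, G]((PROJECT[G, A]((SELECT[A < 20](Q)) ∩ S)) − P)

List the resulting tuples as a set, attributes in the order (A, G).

{(12, 12), (13, 6), (6, 22)}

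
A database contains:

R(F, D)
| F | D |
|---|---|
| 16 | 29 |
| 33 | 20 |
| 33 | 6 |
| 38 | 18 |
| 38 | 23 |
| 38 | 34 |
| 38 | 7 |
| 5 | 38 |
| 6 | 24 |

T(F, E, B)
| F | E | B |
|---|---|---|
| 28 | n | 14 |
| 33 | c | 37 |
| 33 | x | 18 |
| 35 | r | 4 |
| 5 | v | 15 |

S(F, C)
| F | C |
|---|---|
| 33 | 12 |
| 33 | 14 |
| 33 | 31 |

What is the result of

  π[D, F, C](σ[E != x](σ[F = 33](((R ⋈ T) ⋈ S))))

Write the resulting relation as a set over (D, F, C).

Natural join on F: {(33, 20, c, 37), (33, 20, x, 18), (33, 6, c, 37), (33, 6, x, 18), (5, 38, v, 15)}
Natural join on F: {(33, 20, c, 37, 12), (33, 20, c, 37, 14), (33, 20, c, 37, 31), (33, 20, x, 18, 12), (33, 20, x, 18, 14), (33, 20, x, 18, 31), (33, 6, c, 37, 12), (33, 6, c, 37, 14), (33, 6, c, 37, 31), (33, 6, x, 18, 12), (33, 6, x, 18, 14), (33, 6, x, 18, 31)}
σ[F = 33]: keep tuples satisfying F = 33 → {(33, 20, c, 37, 12), (33, 20, c, 37, 14), (33, 20, c, 37, 31), (33, 20, x, 18, 12), (33, 20, x, 18, 14), (33, 20, x, 18, 31), (33, 6, c, 37, 12), (33, 6, c, 37, 14), (33, 6, c, 37, 31), (33, 6, x, 18, 12), (33, 6, x, 18, 14), (33, 6, x, 18, 31)}
σ[E != x]: keep tuples satisfying E != x → {(33, 20, c, 37, 12), (33, 20, c, 37, 14), (33, 20, c, 37, 31), (33, 6, c, 37, 12), (33, 6, c, 37, 14), (33, 6, c, 37, 31)}
Keep only column(s) D, F, C: {(20, 33, 12), (20, 33, 14), (20, 33, 31), (6, 33, 12), (6, 33, 14), (6, 33, 31)}

{(20, 33, 12), (20, 33, 14), (20, 33, 31), (6, 33, 12), (6, 33, 14), (6, 33, 31)}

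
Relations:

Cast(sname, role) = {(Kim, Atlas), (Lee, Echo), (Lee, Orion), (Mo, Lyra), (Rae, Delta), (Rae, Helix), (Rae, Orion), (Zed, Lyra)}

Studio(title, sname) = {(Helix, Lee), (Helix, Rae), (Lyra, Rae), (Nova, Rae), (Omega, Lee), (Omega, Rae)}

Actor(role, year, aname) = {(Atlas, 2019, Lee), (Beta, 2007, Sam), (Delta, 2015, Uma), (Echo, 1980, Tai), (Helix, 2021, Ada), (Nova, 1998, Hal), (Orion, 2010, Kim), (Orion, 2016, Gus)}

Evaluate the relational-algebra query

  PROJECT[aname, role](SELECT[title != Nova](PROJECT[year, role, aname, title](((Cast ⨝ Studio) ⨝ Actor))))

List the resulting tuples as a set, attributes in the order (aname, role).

{(Ada, Helix), (Gus, Orion), (Kim, Orion), (Tai, Echo), (Uma, Delta)}

Natural join on sname: {(Lee, Echo, Helix), (Lee, Echo, Omega), (Lee, Orion, Helix), (Lee, Orion, Omega), (Rae, Delta, Helix), (Rae, Delta, Lyra), (Rae, Delta, Nova), (Rae, Delta, Omega), (Rae, Helix, Helix), (Rae, Helix, Lyra), (Rae, Helix, Nova), (Rae, Helix, Omega), (Rae, Orion, Helix), (Rae, Orion, Lyra), (Rae, Orion, Nova), (Rae, Orion, Omega)}
Natural join on role: {(Lee, Echo, Helix, 1980, Tai), (Lee, Echo, Omega, 1980, Tai), (Lee, Orion, Helix, 2010, Kim), (Lee, Orion, Helix, 2016, Gus), (Lee, Orion, Omega, 2010, Kim), (Lee, Orion, Omega, 2016, Gus), (Rae, Delta, Helix, 2015, Uma), (Rae, Delta, Lyra, 2015, Uma), (Rae, Delta, Nova, 2015, Uma), (Rae, Delta, Omega, 2015, Uma), (Rae, Helix, Helix, 2021, Ada), (Rae, Helix, Lyra, 2021, Ada), (Rae, Helix, Nova, 2021, Ada), (Rae, Helix, Omega, 2021, Ada), (Rae, Orion, Helix, 2010, Kim), (Rae, Orion, Helix, 2016, Gus), (Rae, Orion, Lyra, 2010, Kim), (Rae, Orion, Lyra, 2016, Gus), (Rae, Orion, Nova, 2010, Kim), (Rae, Orion, Nova, 2016, Gus), (Rae, Orion, Omega, 2010, Kim), (Rae, Orion, Omega, 2016, Gus)}
Keep only column(s) year, role, aname, title (4 duplicate(s) eliminated): {(1980, Echo, Tai, Helix), (1980, Echo, Tai, Omega), (2010, Orion, Kim, Helix), (2010, Orion, Kim, Lyra), (2010, Orion, Kim, Nova), (2010, Orion, Kim, Omega), (2015, Delta, Uma, Helix), (2015, Delta, Uma, Lyra), (2015, Delta, Uma, Nova), (2015, Delta, Uma, Omega), (2016, Orion, Gus, Helix), (2016, Orion, Gus, Lyra), (2016, Orion, Gus, Nova), (2016, Orion, Gus, Omega), (2021, Helix, Ada, Helix), (2021, Helix, Ada, Lyra), (2021, Helix, Ada, Nova), (2021, Helix, Ada, Omega)}
Apply σ_{title != Nova}; surviving tuples: {(1980, Echo, Tai, Helix), (1980, Echo, Tai, Omega), (2010, Orion, Kim, Helix), (2010, Orion, Kim, Lyra), (2010, Orion, Kim, Omega), (2015, Delta, Uma, Helix), (2015, Delta, Uma, Lyra), (2015, Delta, Uma, Omega), (2016, Orion, Gus, Helix), (2016, Orion, Gus, Lyra), (2016, Orion, Gus, Omega), (2021, Helix, Ada, Helix), (2021, Helix, Ada, Lyra), (2021, Helix, Ada, Omega)}
Keep only column(s) aname, role (9 duplicate(s) eliminated): {(Ada, Helix), (Gus, Orion), (Kim, Orion), (Tai, Echo), (Uma, Delta)}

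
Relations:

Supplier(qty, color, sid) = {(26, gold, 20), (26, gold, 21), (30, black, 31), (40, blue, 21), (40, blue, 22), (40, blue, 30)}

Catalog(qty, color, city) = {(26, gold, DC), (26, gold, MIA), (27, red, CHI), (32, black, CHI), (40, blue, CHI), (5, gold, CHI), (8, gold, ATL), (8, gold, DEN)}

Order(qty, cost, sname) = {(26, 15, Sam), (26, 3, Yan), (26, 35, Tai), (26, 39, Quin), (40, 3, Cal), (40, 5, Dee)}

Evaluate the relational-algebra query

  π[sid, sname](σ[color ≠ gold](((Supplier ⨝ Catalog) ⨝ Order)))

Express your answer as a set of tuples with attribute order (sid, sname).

Natural join on qty, color: {(26, gold, 20, DC), (26, gold, 20, MIA), (26, gold, 21, DC), (26, gold, 21, MIA), (40, blue, 21, CHI), (40, blue, 22, CHI), (40, blue, 30, CHI)}
Natural join on qty: {(26, gold, 20, DC, 15, Sam), (26, gold, 20, DC, 3, Yan), (26, gold, 20, DC, 35, Tai), (26, gold, 20, DC, 39, Quin), (26, gold, 20, MIA, 15, Sam), (26, gold, 20, MIA, 3, Yan), (26, gold, 20, MIA, 35, Tai), (26, gold, 20, MIA, 39, Quin), (26, gold, 21, DC, 15, Sam), (26, gold, 21, DC, 3, Yan), (26, gold, 21, DC, 35, Tai), (26, gold, 21, DC, 39, Quin), (26, gold, 21, MIA, 15, Sam), (26, gold, 21, MIA, 3, Yan), (26, gold, 21, MIA, 35, Tai), (26, gold, 21, MIA, 39, Quin), (40, blue, 21, CHI, 3, Cal), (40, blue, 21, CHI, 5, Dee), (40, blue, 22, CHI, 3, Cal), (40, blue, 22, CHI, 5, Dee), (40, blue, 30, CHI, 3, Cal), (40, blue, 30, CHI, 5, Dee)}
Apply σ_{color ≠ gold}; surviving tuples: {(40, blue, 21, CHI, 3, Cal), (40, blue, 21, CHI, 5, Dee), (40, blue, 22, CHI, 3, Cal), (40, blue, 22, CHI, 5, Dee), (40, blue, 30, CHI, 3, Cal), (40, blue, 30, CHI, 5, Dee)}
π[sid, sname]: project onto (sid, sname) → {(21, Cal), (21, Dee), (22, Cal), (22, Dee), (30, Cal), (30, Dee)}

{(21, Cal), (21, Dee), (22, Cal), (22, Dee), (30, Cal), (30, Dee)}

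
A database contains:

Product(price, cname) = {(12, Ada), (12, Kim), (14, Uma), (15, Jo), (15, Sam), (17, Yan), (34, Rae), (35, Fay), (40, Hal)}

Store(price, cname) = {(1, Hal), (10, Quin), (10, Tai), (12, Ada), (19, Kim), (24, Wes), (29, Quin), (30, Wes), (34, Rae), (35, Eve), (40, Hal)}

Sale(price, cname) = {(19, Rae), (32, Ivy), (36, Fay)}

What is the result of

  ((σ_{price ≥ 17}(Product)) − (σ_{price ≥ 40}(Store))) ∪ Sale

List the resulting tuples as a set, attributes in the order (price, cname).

Filtering on price ≥ 17 leaves {(17, Yan), (34, Rae), (35, Fay), (40, Hal)}.
Filtering on price ≥ 40 leaves {(40, Hal)}.
Set difference of the two operands is {(17, Yan), (34, Rae), (35, Fay)}.
Set union of the two operands is {(17, Yan), (19, Rae), (32, Ivy), (34, Rae), (35, Fay), (36, Fay)}.

{(17, Yan), (19, Rae), (32, Ivy), (34, Rae), (35, Fay), (36, Fay)}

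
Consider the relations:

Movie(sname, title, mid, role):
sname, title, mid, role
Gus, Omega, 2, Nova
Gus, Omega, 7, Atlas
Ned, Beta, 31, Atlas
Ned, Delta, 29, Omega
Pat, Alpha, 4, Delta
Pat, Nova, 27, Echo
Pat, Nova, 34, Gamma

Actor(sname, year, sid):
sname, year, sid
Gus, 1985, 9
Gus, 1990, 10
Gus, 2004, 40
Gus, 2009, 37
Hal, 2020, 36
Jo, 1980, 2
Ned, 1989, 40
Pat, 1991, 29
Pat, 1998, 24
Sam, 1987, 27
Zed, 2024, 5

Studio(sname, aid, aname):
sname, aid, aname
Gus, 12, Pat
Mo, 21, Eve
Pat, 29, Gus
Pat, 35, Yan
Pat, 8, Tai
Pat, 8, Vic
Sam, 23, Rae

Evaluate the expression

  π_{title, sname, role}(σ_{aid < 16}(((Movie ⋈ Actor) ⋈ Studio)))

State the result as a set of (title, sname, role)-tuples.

{(Alpha, Pat, Delta), (Nova, Pat, Echo), (Nova, Pat, Gamma), (Omega, Gus, Atlas), (Omega, Gus, Nova)}

Movie ⋈ Actor (natural join on sname): {(Gus, Omega, 2, Nova, 1985, 9), (Gus, Omega, 2, Nova, 1990, 10), (Gus, Omega, 2, Nova, 2004, 40), (Gus, Omega, 2, Nova, 2009, 37), (Gus, Omega, 7, Atlas, 1985, 9), (Gus, Omega, 7, Atlas, 1990, 10), (Gus, Omega, 7, Atlas, 2004, 40), (Gus, Omega, 7, Atlas, 2009, 37), (Ned, Beta, 31, Atlas, 1989, 40), (Ned, Delta, 29, Omega, 1989, 40), (Pat, Alpha, 4, Delta, 1991, 29), (Pat, Alpha, 4, Delta, 1998, 24), (Pat, Nova, 27, Echo, 1991, 29), (Pat, Nova, 27, Echo, 1998, 24), (Pat, Nova, 34, Gamma, 1991, 29), (Pat, Nova, 34, Gamma, 1998, 24)}
(Movie ⋈ Actor) ⋈ Studio (natural join on sname): {(Gus, Omega, 2, Nova, 1985, 9, 12, Pat), (Gus, Omega, 2, Nova, 1990, 10, 12, Pat), (Gus, Omega, 2, Nova, 2004, 40, 12, Pat), (Gus, Omega, 2, Nova, 2009, 37, 12, Pat), (Gus, Omega, 7, Atlas, 1985, 9, 12, Pat), (Gus, Omega, 7, Atlas, 1990, 10, 12, Pat), (Gus, Omega, 7, Atlas, 2004, 40, 12, Pat), (Gus, Omega, 7, Atlas, 2009, 37, 12, Pat), (Pat, Alpha, 4, Delta, 1991, 29, 29, Gus), (Pat, Alpha, 4, Delta, 1991, 29, 35, Yan), (Pat, Alpha, 4, Delta, 1991, 29, 8, Tai), (Pat, Alpha, 4, Delta, 1991, 29, 8, Vic), (Pat, Alpha, 4, Delta, 1998, 24, 29, Gus), (Pat, Alpha, 4, Delta, 1998, 24, 35, Yan), (Pat, Alpha, 4, Delta, 1998, 24, 8, Tai), (Pat, Alpha, 4, Delta, 1998, 24, 8, Vic), (Pat, Nova, 27, Echo, 1991, 29, 29, Gus), (Pat, Nova, 27, Echo, 1991, 29, 35, Yan), (Pat, Nova, 27, Echo, 1991, 29, 8, Tai), (Pat, Nova, 27, Echo, 1991, 29, 8, Vic), (Pat, Nova, 27, Echo, 1998, 24, 29, Gus), (Pat, Nova, 27, Echo, 1998, 24, 35, Yan), (Pat, Nova, 27, Echo, 1998, 24, 8, Tai), (Pat, Nova, 27, Echo, 1998, 24, 8, Vic), (Pat, Nova, 34, Gamma, 1991, 29, 29, Gus), (Pat, Nova, 34, Gamma, 1991, 29, 35, Yan), (Pat, Nova, 34, Gamma, 1991, 29, 8, Tai), (Pat, Nova, 34, Gamma, 1991, 29, 8, Vic), (Pat, Nova, 34, Gamma, 1998, 24, 29, Gus), (Pat, Nova, 34, Gamma, 1998, 24, 35, Yan), (Pat, Nova, 34, Gamma, 1998, 24, 8, Tai), (Pat, Nova, 34, Gamma, 1998, 24, 8, Vic)}
Selection aid < 16: {(Gus, Omega, 2, Nova, 1985, 9, 12, Pat), (Gus, Omega, 2, Nova, 1990, 10, 12, Pat), (Gus, Omega, 2, Nova, 2004, 40, 12, Pat), (Gus, Omega, 2, Nova, 2009, 37, 12, Pat), (Gus, Omega, 7, Atlas, 1985, 9, 12, Pat), (Gus, Omega, 7, Atlas, 1990, 10, 12, Pat), (Gus, Omega, 7, Atlas, 2004, 40, 12, Pat), (Gus, Omega, 7, Atlas, 2009, 37, 12, Pat), (Pat, Alpha, 4, Delta, 1991, 29, 8, Tai), (Pat, Alpha, 4, Delta, 1991, 29, 8, Vic), (Pat, Alpha, 4, Delta, 1998, 24, 8, Tai), (Pat, Alpha, 4, Delta, 1998, 24, 8, Vic), (Pat, Nova, 27, Echo, 1991, 29, 8, Tai), (Pat, Nova, 27, Echo, 1991, 29, 8, Vic), (Pat, Nova, 27, Echo, 1998, 24, 8, Tai), (Pat, Nova, 27, Echo, 1998, 24, 8, Vic), (Pat, Nova, 34, Gamma, 1991, 29, 8, Tai), (Pat, Nova, 34, Gamma, 1991, 29, 8, Vic), (Pat, Nova, 34, Gamma, 1998, 24, 8, Tai), (Pat, Nova, 34, Gamma, 1998, 24, 8, Vic)}
π_{title, sname, role} gives {(Alpha, Pat, Delta), (Nova, Pat, Echo), (Nova, Pat, Gamma), (Omega, Gus, Atlas), (Omega, Gus, Nova)} (15 duplicate(s) eliminated).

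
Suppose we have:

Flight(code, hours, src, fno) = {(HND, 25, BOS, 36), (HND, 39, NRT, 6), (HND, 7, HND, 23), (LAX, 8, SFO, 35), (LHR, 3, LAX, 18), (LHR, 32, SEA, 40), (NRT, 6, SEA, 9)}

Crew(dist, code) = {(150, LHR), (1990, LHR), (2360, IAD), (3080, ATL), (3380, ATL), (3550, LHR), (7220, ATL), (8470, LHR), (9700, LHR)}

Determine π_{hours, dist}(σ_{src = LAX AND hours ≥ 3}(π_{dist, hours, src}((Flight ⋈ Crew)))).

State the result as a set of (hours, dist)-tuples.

Natural join on code: {(LHR, 3, LAX, 18, 150), (LHR, 3, LAX, 18, 1990), (LHR, 3, LAX, 18, 3550), (LHR, 3, LAX, 18, 8470), (LHR, 3, LAX, 18, 9700), (LHR, 32, SEA, 40, 150), (LHR, 32, SEA, 40, 1990), (LHR, 32, SEA, 40, 3550), (LHR, 32, SEA, 40, 8470), (LHR, 32, SEA, 40, 9700)}
π_{dist, hours, src} gives {(150, 3, LAX), (150, 32, SEA), (1990, 3, LAX), (1990, 32, SEA), (3550, 3, LAX), (3550, 32, SEA), (8470, 3, LAX), (8470, 32, SEA), (9700, 3, LAX), (9700, 32, SEA)}.
Filtering on src = LAX AND hours ≥ 3 leaves {(150, 3, LAX), (1990, 3, LAX), (3550, 3, LAX), (8470, 3, LAX), (9700, 3, LAX)}.
π_{hours, dist} gives {(3, 150), (3, 1990), (3, 3550), (3, 8470), (3, 9700)}.

{(3, 150), (3, 1990), (3, 3550), (3, 8470), (3, 9700)}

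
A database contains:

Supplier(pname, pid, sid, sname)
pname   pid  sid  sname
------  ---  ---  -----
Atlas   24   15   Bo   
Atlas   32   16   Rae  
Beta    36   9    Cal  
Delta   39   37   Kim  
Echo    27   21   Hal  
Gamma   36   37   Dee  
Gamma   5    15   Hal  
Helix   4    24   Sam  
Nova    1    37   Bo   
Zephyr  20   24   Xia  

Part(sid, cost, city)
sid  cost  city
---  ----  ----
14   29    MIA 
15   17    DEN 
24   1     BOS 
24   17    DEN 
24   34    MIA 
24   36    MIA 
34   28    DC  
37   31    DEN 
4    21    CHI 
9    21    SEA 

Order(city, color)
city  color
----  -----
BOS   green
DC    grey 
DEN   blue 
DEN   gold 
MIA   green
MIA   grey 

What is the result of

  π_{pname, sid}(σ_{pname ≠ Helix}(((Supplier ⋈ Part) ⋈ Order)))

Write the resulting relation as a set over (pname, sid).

Natural join on sid: {(Atlas, 24, 15, Bo, 17, DEN), (Beta, 36, 9, Cal, 21, SEA), (Delta, 39, 37, Kim, 31, DEN), (Gamma, 36, 37, Dee, 31, DEN), (Gamma, 5, 15, Hal, 17, DEN), (Helix, 4, 24, Sam, 1, BOS), (Helix, 4, 24, Sam, 17, DEN), (Helix, 4, 24, Sam, 34, MIA), (Helix, 4, 24, Sam, 36, MIA), (Nova, 1, 37, Bo, 31, DEN), (Zephyr, 20, 24, Xia, 1, BOS), (Zephyr, 20, 24, Xia, 17, DEN), (Zephyr, 20, 24, Xia, 34, MIA), (Zephyr, 20, 24, Xia, 36, MIA)}
Natural join on city: {(Atlas, 24, 15, Bo, 17, DEN, blue), (Atlas, 24, 15, Bo, 17, DEN, gold), (Delta, 39, 37, Kim, 31, DEN, blue), (Delta, 39, 37, Kim, 31, DEN, gold), (Gamma, 36, 37, Dee, 31, DEN, blue), (Gamma, 36, 37, Dee, 31, DEN, gold), (Gamma, 5, 15, Hal, 17, DEN, blue), (Gamma, 5, 15, Hal, 17, DEN, gold), (Helix, 4, 24, Sam, 1, BOS, green), (Helix, 4, 24, Sam, 17, DEN, blue), (Helix, 4, 24, Sam, 17, DEN, gold), (Helix, 4, 24, Sam, 34, MIA, green), (Helix, 4, 24, Sam, 34, MIA, grey), (Helix, 4, 24, Sam, 36, MIA, green), (Helix, 4, 24, Sam, 36, MIA, grey), (Nova, 1, 37, Bo, 31, DEN, blue), (Nova, 1, 37, Bo, 31, DEN, gold), (Zephyr, 20, 24, Xia, 1, BOS, green), (Zephyr, 20, 24, Xia, 17, DEN, blue), (Zephyr, 20, 24, Xia, 17, DEN, gold), (Zephyr, 20, 24, Xia, 34, MIA, green), (Zephyr, 20, 24, Xia, 34, MIA, grey), (Zephyr, 20, 24, Xia, 36, MIA, green), (Zephyr, 20, 24, Xia, 36, MIA, grey)}
Apply σ_{pname ≠ Helix}; surviving tuples: {(Atlas, 24, 15, Bo, 17, DEN, blue), (Atlas, 24, 15, Bo, 17, DEN, gold), (Delta, 39, 37, Kim, 31, DEN, blue), (Delta, 39, 37, Kim, 31, DEN, gold), (Gamma, 36, 37, Dee, 31, DEN, blue), (Gamma, 36, 37, Dee, 31, DEN, gold), (Gamma, 5, 15, Hal, 17, DEN, blue), (Gamma, 5, 15, Hal, 17, DEN, gold), (Nova, 1, 37, Bo, 31, DEN, blue), (Nova, 1, 37, Bo, 31, DEN, gold), (Zephyr, 20, 24, Xia, 1, BOS, green), (Zephyr, 20, 24, Xia, 17, DEN, blue), (Zephyr, 20, 24, Xia, 17, DEN, gold), (Zephyr, 20, 24, Xia, 34, MIA, green), (Zephyr, 20, 24, Xia, 34, MIA, grey), (Zephyr, 20, 24, Xia, 36, MIA, green), (Zephyr, 20, 24, Xia, 36, MIA, grey)}
Keep only column(s) pname, sid (11 duplicate(s) eliminated): {(Atlas, 15), (Delta, 37), (Gamma, 15), (Gamma, 37), (Nova, 37), (Zephyr, 24)}

{(Atlas, 15), (Delta, 37), (Gamma, 15), (Gamma, 37), (Nova, 37), (Zephyr, 24)}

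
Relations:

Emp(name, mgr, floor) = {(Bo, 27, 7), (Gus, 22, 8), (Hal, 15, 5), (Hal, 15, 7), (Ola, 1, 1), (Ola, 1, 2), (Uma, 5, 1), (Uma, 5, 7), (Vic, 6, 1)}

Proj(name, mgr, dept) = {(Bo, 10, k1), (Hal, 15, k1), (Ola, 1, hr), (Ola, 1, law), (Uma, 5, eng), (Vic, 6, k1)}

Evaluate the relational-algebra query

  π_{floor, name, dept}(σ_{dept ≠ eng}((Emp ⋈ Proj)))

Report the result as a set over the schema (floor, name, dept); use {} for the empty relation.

Natural join on name, mgr: {(Hal, 15, 5, k1), (Hal, 15, 7, k1), (Ola, 1, 1, hr), (Ola, 1, 1, law), (Ola, 1, 2, hr), (Ola, 1, 2, law), (Uma, 5, 1, eng), (Uma, 5, 7, eng), (Vic, 6, 1, k1)}
Apply σ_{dept ≠ eng}; surviving tuples: {(Hal, 15, 5, k1), (Hal, 15, 7, k1), (Ola, 1, 1, hr), (Ola, 1, 1, law), (Ola, 1, 2, hr), (Ola, 1, 2, law), (Vic, 6, 1, k1)}
π_{floor, name, dept} gives {(1, Ola, hr), (1, Ola, law), (1, Vic, k1), (2, Ola, hr), (2, Ola, law), (5, Hal, k1), (7, Hal, k1)}.

{(1, Ola, hr), (1, Ola, law), (1, Vic, k1), (2, Ola, hr), (2, Ola, law), (5, Hal, k1), (7, Hal, k1)}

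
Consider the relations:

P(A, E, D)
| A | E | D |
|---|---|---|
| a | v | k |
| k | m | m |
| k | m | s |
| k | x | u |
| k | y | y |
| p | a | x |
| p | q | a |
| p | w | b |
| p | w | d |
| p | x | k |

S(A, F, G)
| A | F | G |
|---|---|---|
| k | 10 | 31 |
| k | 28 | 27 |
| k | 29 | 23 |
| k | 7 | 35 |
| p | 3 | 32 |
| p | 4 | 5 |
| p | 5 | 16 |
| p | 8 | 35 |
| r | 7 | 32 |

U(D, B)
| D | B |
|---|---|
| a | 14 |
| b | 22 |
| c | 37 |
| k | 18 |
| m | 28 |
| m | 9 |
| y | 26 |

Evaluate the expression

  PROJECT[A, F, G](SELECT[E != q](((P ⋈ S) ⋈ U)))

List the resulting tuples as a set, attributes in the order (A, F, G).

{(k, 10, 31), (k, 28, 27), (k, 29, 23), (k, 7, 35), (p, 3, 32), (p, 4, 5), (p, 5, 16), (p, 8, 35)}

Natural join on A: {(k, m, m, 10, 31), (k, m, m, 28, 27), (k, m, m, 29, 23), (k, m, m, 7, 35), (k, m, s, 10, 31), (k, m, s, 28, 27), (k, m, s, 29, 23), (k, m, s, 7, 35), (k, x, u, 10, 31), (k, x, u, 28, 27), (k, x, u, 29, 23), (k, x, u, 7, 35), (k, y, y, 10, 31), (k, y, y, 28, 27), (k, y, y, 29, 23), (k, y, y, 7, 35), (p, a, x, 3, 32), (p, a, x, 4, 5), (p, a, x, 5, 16), (p, a, x, 8, 35), (p, q, a, 3, 32), (p, q, a, 4, 5), (p, q, a, 5, 16), (p, q, a, 8, 35), (p, w, b, 3, 32), (p, w, b, 4, 5), (p, w, b, 5, 16), (p, w, b, 8, 35), (p, w, d, 3, 32), (p, w, d, 4, 5), (p, w, d, 5, 16), (p, w, d, 8, 35), (p, x, k, 3, 32), (p, x, k, 4, 5), (p, x, k, 5, 16), (p, x, k, 8, 35)}
Natural join on D: {(k, m, m, 10, 31, 28), (k, m, m, 10, 31, 9), (k, m, m, 28, 27, 28), (k, m, m, 28, 27, 9), (k, m, m, 29, 23, 28), (k, m, m, 29, 23, 9), (k, m, m, 7, 35, 28), (k, m, m, 7, 35, 9), (k, y, y, 10, 31, 26), (k, y, y, 28, 27, 26), (k, y, y, 29, 23, 26), (k, y, y, 7, 35, 26), (p, q, a, 3, 32, 14), (p, q, a, 4, 5, 14), (p, q, a, 5, 16, 14), (p, q, a, 8, 35, 14), (p, w, b, 3, 32, 22), (p, w, b, 4, 5, 22), (p, w, b, 5, 16, 22), (p, w, b, 8, 35, 22), (p, x, k, 3, 32, 18), (p, x, k, 4, 5, 18), (p, x, k, 5, 16, 18), (p, x, k, 8, 35, 18)}
σ[E != q]: keep tuples satisfying E != q → {(k, m, m, 10, 31, 28), (k, m, m, 10, 31, 9), (k, m, m, 28, 27, 28), (k, m, m, 28, 27, 9), (k, m, m, 29, 23, 28), (k, m, m, 29, 23, 9), (k, m, m, 7, 35, 28), (k, m, m, 7, 35, 9), (k, y, y, 10, 31, 26), (k, y, y, 28, 27, 26), (k, y, y, 29, 23, 26), (k, y, y, 7, 35, 26), (p, w, b, 3, 32, 22), (p, w, b, 4, 5, 22), (p, w, b, 5, 16, 22), (p, w, b, 8, 35, 22), (p, x, k, 3, 32, 18), (p, x, k, 4, 5, 18), (p, x, k, 5, 16, 18), (p, x, k, 8, 35, 18)}
Projecting to A, F, G (12 duplicate(s) eliminated): {(k, 10, 31), (k, 28, 27), (k, 29, 23), (k, 7, 35), (p, 3, 32), (p, 4, 5), (p, 5, 16), (p, 8, 35)}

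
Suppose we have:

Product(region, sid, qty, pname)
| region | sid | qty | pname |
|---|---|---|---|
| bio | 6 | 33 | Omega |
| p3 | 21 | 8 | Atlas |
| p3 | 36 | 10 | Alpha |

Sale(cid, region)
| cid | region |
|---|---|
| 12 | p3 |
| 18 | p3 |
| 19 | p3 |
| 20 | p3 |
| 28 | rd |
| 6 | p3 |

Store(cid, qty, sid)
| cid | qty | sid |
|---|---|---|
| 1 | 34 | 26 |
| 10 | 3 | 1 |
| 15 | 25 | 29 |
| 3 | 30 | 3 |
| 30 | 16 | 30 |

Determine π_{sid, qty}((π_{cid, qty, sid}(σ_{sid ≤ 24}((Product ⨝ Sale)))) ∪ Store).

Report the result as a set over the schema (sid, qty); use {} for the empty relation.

{(1, 3), (21, 8), (26, 34), (29, 25), (3, 30), (30, 16)}

Natural join on region: {(p3, 21, 8, Atlas, 12), (p3, 21, 8, Atlas, 18), (p3, 21, 8, Atlas, 19), (p3, 21, 8, Atlas, 20), (p3, 21, 8, Atlas, 6), (p3, 36, 10, Alpha, 12), (p3, 36, 10, Alpha, 18), (p3, 36, 10, Alpha, 19), (p3, 36, 10, Alpha, 20), (p3, 36, 10, Alpha, 6)}
Filtering on sid ≤ 24 leaves {(p3, 21, 8, Atlas, 12), (p3, 21, 8, Atlas, 18), (p3, 21, 8, Atlas, 19), (p3, 21, 8, Atlas, 20), (p3, 21, 8, Atlas, 6)}.
Projecting to cid, qty, sid: {(12, 8, 21), (18, 8, 21), (19, 8, 21), (20, 8, 21), (6, 8, 21)}
Union: {(12, 8, 21), (18, 8, 21), (19, 8, 21), (20, 8, 21), (6, 8, 21)} with {(1, 34, 26), (10, 3, 1), (15, 25, 29), (3, 30, 3), (30, 16, 30)} → {(1, 34, 26), (10, 3, 1), (12, 8, 21), (15, 25, 29), (18, 8, 21), (19, 8, 21), (20, 8, 21), (3, 30, 3), (30, 16, 30), (6, 8, 21)}
Projecting to sid, qty (4 duplicate(s) eliminated): {(1, 3), (21, 8), (26, 34), (29, 25), (3, 30), (30, 16)}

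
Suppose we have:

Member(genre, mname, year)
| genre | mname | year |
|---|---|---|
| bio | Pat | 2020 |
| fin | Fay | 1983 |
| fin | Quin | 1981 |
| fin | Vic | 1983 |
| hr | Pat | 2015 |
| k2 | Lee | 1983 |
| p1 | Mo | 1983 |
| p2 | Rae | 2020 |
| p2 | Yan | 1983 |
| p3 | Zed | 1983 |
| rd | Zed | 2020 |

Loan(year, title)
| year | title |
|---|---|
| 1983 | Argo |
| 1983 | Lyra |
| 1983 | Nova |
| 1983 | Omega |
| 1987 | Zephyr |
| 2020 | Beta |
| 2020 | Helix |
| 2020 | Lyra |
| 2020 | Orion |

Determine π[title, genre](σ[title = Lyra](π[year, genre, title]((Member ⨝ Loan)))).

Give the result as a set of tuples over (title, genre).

Member ⋈ Loan (natural join on year): {(bio, Pat, 2020, Beta), (bio, Pat, 2020, Helix), (bio, Pat, 2020, Lyra), (bio, Pat, 2020, Orion), (fin, Fay, 1983, Argo), (fin, Fay, 1983, Lyra), (fin, Fay, 1983, Nova), (fin, Fay, 1983, Omega), (fin, Vic, 1983, Argo), (fin, Vic, 1983, Lyra), (fin, Vic, 1983, Nova), (fin, Vic, 1983, Omega), (k2, Lee, 1983, Argo), (k2, Lee, 1983, Lyra), (k2, Lee, 1983, Nova), (k2, Lee, 1983, Omega), (p1, Mo, 1983, Argo), (p1, Mo, 1983, Lyra), (p1, Mo, 1983, Nova), (p1, Mo, 1983, Omega), (p2, Rae, 2020, Beta), (p2, Rae, 2020, Helix), (p2, Rae, 2020, Lyra), (p2, Rae, 2020, Orion), (p2, Yan, 1983, Argo), (p2, Yan, 1983, Lyra), (p2, Yan, 1983, Nova), (p2, Yan, 1983, Omega), (p3, Zed, 1983, Argo), (p3, Zed, 1983, Lyra), (p3, Zed, 1983, Nova), (p3, Zed, 1983, Omega), (rd, Zed, 2020, Beta), (rd, Zed, 2020, Helix), (rd, Zed, 2020, Lyra), (rd, Zed, 2020, Orion)}
π_{year, genre, title} gives {(1983, fin, Argo), (1983, fin, Lyra), (1983, fin, Nova), (1983, fin, Omega), (1983, k2, Argo), (1983, k2, Lyra), (1983, k2, Nova), (1983, k2, Omega), (1983, p1, Argo), (1983, p1, Lyra), (1983, p1, Nova), (1983, p1, Omega), (1983, p2, Argo), (1983, p2, Lyra), (1983, p2, Nova), (1983, p2, Omega), (1983, p3, Argo), (1983, p3, Lyra), (1983, p3, Nova), (1983, p3, Omega), (2020, bio, Beta), (2020, bio, Helix), (2020, bio, Lyra), (2020, bio, Orion), (2020, p2, Beta), (2020, p2, Helix), (2020, p2, Lyra), (2020, p2, Orion), (2020, rd, Beta), (2020, rd, Helix), (2020, rd, Lyra), (2020, rd, Orion)} (4 duplicate(s) eliminated).
Filtering on title = Lyra leaves {(1983, fin, Lyra), (1983, k2, Lyra), (1983, p1, Lyra), (1983, p2, Lyra), (1983, p3, Lyra), (2020, bio, Lyra), (2020, p2, Lyra), (2020, rd, Lyra)}.
π_{title, genre} gives {(Lyra, bio), (Lyra, fin), (Lyra, k2), (Lyra, p1), (Lyra, p2), (Lyra, p3), (Lyra, rd)} (1 duplicate(s) eliminated).

{(Lyra, bio), (Lyra, fin), (Lyra, k2), (Lyra, p1), (Lyra, p2), (Lyra, p3), (Lyra, rd)}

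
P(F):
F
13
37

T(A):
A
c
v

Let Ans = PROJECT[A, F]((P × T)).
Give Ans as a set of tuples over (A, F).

{(c, 13), (c, 37), (v, 13), (v, 37)}

P × T: Cartesian product, 2·2 = 4 tuples over (F, A).
Keep only column(s) A, F: {(c, 13), (c, 37), (v, 13), (v, 37)}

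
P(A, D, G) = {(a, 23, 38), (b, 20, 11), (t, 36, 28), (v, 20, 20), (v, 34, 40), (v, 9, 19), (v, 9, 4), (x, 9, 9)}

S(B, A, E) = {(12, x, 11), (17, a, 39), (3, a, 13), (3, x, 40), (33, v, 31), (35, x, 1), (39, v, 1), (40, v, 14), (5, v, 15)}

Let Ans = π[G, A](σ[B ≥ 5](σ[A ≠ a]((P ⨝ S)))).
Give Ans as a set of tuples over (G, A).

Natural join on A: {(a, 23, 38, 17, 39), (a, 23, 38, 3, 13), (v, 20, 20, 33, 31), (v, 20, 20, 39, 1), (v, 20, 20, 40, 14), (v, 20, 20, 5, 15), (v, 34, 40, 33, 31), (v, 34, 40, 39, 1), (v, 34, 40, 40, 14), (v, 34, 40, 5, 15), (v, 9, 19, 33, 31), (v, 9, 19, 39, 1), (v, 9, 19, 40, 14), (v, 9, 19, 5, 15), (v, 9, 4, 33, 31), (v, 9, 4, 39, 1), (v, 9, 4, 40, 14), (v, 9, 4, 5, 15), (x, 9, 9, 12, 11), (x, 9, 9, 3, 40), (x, 9, 9, 35, 1)}
Apply σ_{A ≠ a}; surviving tuples: {(v, 20, 20, 33, 31), (v, 20, 20, 39, 1), (v, 20, 20, 40, 14), (v, 20, 20, 5, 15), (v, 34, 40, 33, 31), (v, 34, 40, 39, 1), (v, 34, 40, 40, 14), (v, 34, 40, 5, 15), (v, 9, 19, 33, 31), (v, 9, 19, 39, 1), (v, 9, 19, 40, 14), (v, 9, 19, 5, 15), (v, 9, 4, 33, 31), (v, 9, 4, 39, 1), (v, 9, 4, 40, 14), (v, 9, 4, 5, 15), (x, 9, 9, 12, 11), (x, 9, 9, 3, 40), (x, 9, 9, 35, 1)}
Apply σ_{B ≥ 5}; surviving tuples: {(v, 20, 20, 33, 31), (v, 20, 20, 39, 1), (v, 20, 20, 40, 14), (v, 20, 20, 5, 15), (v, 34, 40, 33, 31), (v, 34, 40, 39, 1), (v, 34, 40, 40, 14), (v, 34, 40, 5, 15), (v, 9, 19, 33, 31), (v, 9, 19, 39, 1), (v, 9, 19, 40, 14), (v, 9, 19, 5, 15), (v, 9, 4, 33, 31), (v, 9, 4, 39, 1), (v, 9, 4, 40, 14), (v, 9, 4, 5, 15), (x, 9, 9, 12, 11), (x, 9, 9, 35, 1)}
Projecting to G, A (13 duplicate(s) eliminated): {(19, v), (20, v), (4, v), (40, v), (9, x)}

{(19, v), (20, v), (4, v), (40, v), (9, x)}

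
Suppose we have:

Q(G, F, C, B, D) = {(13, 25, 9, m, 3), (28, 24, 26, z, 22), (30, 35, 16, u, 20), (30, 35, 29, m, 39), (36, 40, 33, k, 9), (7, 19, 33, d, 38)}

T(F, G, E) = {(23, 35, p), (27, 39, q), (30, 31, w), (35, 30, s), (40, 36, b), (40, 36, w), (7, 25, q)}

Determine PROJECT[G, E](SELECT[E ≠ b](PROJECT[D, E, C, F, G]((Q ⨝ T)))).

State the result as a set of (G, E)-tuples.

Q ⋈ T (natural join on G, F): {(30, 35, 16, u, 20, s), (30, 35, 29, m, 39, s), (36, 40, 33, k, 9, b), (36, 40, 33, k, 9, w)}
Projecting to D, E, C, F, G: {(20, s, 16, 35, 30), (39, s, 29, 35, 30), (9, b, 33, 40, 36), (9, w, 33, 40, 36)}
Selection E ≠ b: {(20, s, 16, 35, 30), (39, s, 29, 35, 30), (9, w, 33, 40, 36)}
Projecting to G, E (1 duplicate(s) eliminated): {(30, s), (36, w)}

{(30, s), (36, w)}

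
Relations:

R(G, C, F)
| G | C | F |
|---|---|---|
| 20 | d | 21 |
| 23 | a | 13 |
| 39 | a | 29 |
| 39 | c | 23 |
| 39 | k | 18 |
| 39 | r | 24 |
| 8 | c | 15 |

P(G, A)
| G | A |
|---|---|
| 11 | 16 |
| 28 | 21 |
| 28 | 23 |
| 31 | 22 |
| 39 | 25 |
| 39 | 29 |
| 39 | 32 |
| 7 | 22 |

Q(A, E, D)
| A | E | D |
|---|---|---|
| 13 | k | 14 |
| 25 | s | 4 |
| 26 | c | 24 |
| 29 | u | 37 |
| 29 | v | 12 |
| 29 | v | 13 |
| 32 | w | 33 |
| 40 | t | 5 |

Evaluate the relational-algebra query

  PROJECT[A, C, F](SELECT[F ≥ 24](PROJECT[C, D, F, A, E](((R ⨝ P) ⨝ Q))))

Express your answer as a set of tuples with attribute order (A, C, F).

Natural join on G: {(39, a, 29, 25), (39, a, 29, 29), (39, a, 29, 32), (39, c, 23, 25), (39, c, 23, 29), (39, c, 23, 32), (39, k, 18, 25), (39, k, 18, 29), (39, k, 18, 32), (39, r, 24, 25), (39, r, 24, 29), (39, r, 24, 32)}
Natural join on A: {(39, a, 29, 25, s, 4), (39, a, 29, 29, u, 37), (39, a, 29, 29, v, 12), (39, a, 29, 29, v, 13), (39, a, 29, 32, w, 33), (39, c, 23, 25, s, 4), (39, c, 23, 29, u, 37), (39, c, 23, 29, v, 12), (39, c, 23, 29, v, 13), (39, c, 23, 32, w, 33), (39, k, 18, 25, s, 4), (39, k, 18, 29, u, 37), (39, k, 18, 29, v, 12), (39, k, 18, 29, v, 13), (39, k, 18, 32, w, 33), (39, r, 24, 25, s, 4), (39, r, 24, 29, u, 37), (39, r, 24, 29, v, 12), (39, r, 24, 29, v, 13), (39, r, 24, 32, w, 33)}
Projecting to C, D, F, A, E: {(a, 12, 29, 29, v), (a, 13, 29, 29, v), (a, 33, 29, 32, w), (a, 37, 29, 29, u), (a, 4, 29, 25, s), (c, 12, 23, 29, v), (c, 13, 23, 29, v), (c, 33, 23, 32, w), (c, 37, 23, 29, u), (c, 4, 23, 25, s), (k, 12, 18, 29, v), (k, 13, 18, 29, v), (k, 33, 18, 32, w), (k, 37, 18, 29, u), (k, 4, 18, 25, s), (r, 12, 24, 29, v), (r, 13, 24, 29, v), (r, 33, 24, 32, w), (r, 37, 24, 29, u), (r, 4, 24, 25, s)}
σ[F ≥ 24]: keep tuples satisfying F ≥ 24 → {(a, 12, 29, 29, v), (a, 13, 29, 29, v), (a, 33, 29, 32, w), (a, 37, 29, 29, u), (a, 4, 29, 25, s), (r, 12, 24, 29, v), (r, 13, 24, 29, v), (r, 33, 24, 32, w), (r, 37, 24, 29, u), (r, 4, 24, 25, s)}
Projecting to A, C, F (4 duplicate(s) eliminated): {(25, a, 29), (25, r, 24), (29, a, 29), (29, r, 24), (32, a, 29), (32, r, 24)}

{(25, a, 29), (25, r, 24), (29, a, 29), (29, r, 24), (32, a, 29), (32, r, 24)}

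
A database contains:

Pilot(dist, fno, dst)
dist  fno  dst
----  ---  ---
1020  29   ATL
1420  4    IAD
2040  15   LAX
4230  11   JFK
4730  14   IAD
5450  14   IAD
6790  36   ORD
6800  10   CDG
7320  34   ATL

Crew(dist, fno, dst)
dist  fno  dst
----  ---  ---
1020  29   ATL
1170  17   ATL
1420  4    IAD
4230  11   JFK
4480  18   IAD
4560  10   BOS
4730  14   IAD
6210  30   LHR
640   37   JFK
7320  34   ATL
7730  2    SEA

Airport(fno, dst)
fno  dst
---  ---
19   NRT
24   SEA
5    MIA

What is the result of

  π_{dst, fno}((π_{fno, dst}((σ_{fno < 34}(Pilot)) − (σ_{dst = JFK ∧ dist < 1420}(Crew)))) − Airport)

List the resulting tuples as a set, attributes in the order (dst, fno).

Apply σ_{fno < 34}; surviving tuples: {(1020, 29, ATL), (1420, 4, IAD), (2040, 15, LAX), (4230, 11, JFK), (4730, 14, IAD), (5450, 14, IAD), (6800, 10, CDG)}
Apply σ_{dst = JFK ∧ dist < 1420}; surviving tuples: {(640, 37, JFK)}
Difference: {(1020, 29, ATL), (1420, 4, IAD), (2040, 15, LAX), (4230, 11, JFK), (4730, 14, IAD), (5450, 14, IAD), (6800, 10, CDG)} with {(640, 37, JFK)} → {(1020, 29, ATL), (1420, 4, IAD), (2040, 15, LAX), (4230, 11, JFK), (4730, 14, IAD), (5450, 14, IAD), (6800, 10, CDG)}
Keep only column(s) fno, dst (1 duplicate(s) eliminated): {(10, CDG), (11, JFK), (14, IAD), (15, LAX), (29, ATL), (4, IAD)}
Difference: {(10, CDG), (11, JFK), (14, IAD), (15, LAX), (29, ATL), (4, IAD)} with {(19, NRT), (24, SEA), (5, MIA)} → {(10, CDG), (11, JFK), (14, IAD), (15, LAX), (29, ATL), (4, IAD)}
Keep only column(s) dst, fno: {(ATL, 29), (CDG, 10), (IAD, 14), (IAD, 4), (JFK, 11), (LAX, 15)}

{(ATL, 29), (CDG, 10), (IAD, 14), (IAD, 4), (JFK, 11), (LAX, 15)}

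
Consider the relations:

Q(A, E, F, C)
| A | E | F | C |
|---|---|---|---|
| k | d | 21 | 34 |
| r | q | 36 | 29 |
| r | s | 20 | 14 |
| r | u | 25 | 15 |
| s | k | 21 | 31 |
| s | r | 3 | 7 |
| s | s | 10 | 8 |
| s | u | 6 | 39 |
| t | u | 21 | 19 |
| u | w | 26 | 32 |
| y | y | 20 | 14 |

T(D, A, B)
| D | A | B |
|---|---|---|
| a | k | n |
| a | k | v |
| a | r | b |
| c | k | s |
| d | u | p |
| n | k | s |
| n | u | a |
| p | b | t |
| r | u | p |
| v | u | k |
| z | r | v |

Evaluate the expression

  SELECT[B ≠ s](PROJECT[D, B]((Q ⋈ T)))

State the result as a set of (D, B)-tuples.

Natural join on A: {(k, d, 21, 34, a, n), (k, d, 21, 34, a, v), (k, d, 21, 34, c, s), (k, d, 21, 34, n, s), (r, q, 36, 29, a, b), (r, q, 36, 29, z, v), (r, s, 20, 14, a, b), (r, s, 20, 14, z, v), (r, u, 25, 15, a, b), (r, u, 25, 15, z, v), (u, w, 26, 32, d, p), (u, w, 26, 32, n, a), (u, w, 26, 32, r, p), (u, w, 26, 32, v, k)}
Projecting to D, B (4 duplicate(s) eliminated): {(a, b), (a, n), (a, v), (c, s), (d, p), (n, a), (n, s), (r, p), (v, k), (z, v)}
σ[B ≠ s]: keep tuples satisfying B ≠ s → {(a, b), (a, n), (a, v), (d, p), (n, a), (r, p), (v, k), (z, v)}

{(a, b), (a, n), (a, v), (d, p), (n, a), (r, p), (v, k), (z, v)}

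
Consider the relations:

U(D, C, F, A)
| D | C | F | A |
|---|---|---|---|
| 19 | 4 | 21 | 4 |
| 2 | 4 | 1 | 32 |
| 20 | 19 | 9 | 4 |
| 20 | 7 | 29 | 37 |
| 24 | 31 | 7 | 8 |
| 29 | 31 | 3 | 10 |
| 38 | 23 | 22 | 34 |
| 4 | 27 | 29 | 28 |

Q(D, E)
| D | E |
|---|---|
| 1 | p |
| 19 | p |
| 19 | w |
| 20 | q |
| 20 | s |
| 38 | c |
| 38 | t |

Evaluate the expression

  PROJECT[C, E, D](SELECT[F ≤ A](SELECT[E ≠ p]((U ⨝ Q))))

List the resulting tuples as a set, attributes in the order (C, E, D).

{(23, c, 38), (23, t, 38), (7, q, 20), (7, s, 20)}

U ⋈ Q (natural join on D): {(19, 4, 21, 4, p), (19, 4, 21, 4, w), (20, 19, 9, 4, q), (20, 19, 9, 4, s), (20, 7, 29, 37, q), (20, 7, 29, 37, s), (38, 23, 22, 34, c), (38, 23, 22, 34, t)}
Selection E ≠ p: {(19, 4, 21, 4, w), (20, 19, 9, 4, q), (20, 19, 9, 4, s), (20, 7, 29, 37, q), (20, 7, 29, 37, s), (38, 23, 22, 34, c), (38, 23, 22, 34, t)}
Selection F ≤ A: {(20, 7, 29, 37, q), (20, 7, 29, 37, s), (38, 23, 22, 34, c), (38, 23, 22, 34, t)}
Projecting to C, E, D: {(23, c, 38), (23, t, 38), (7, q, 20), (7, s, 20)}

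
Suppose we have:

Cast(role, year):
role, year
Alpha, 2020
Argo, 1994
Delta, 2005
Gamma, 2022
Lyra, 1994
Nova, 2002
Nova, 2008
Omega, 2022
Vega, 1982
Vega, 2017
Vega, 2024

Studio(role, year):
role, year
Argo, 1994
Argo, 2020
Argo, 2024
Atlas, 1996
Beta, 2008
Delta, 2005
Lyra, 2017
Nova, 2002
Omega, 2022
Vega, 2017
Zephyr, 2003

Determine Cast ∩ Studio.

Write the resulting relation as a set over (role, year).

{(Argo, 1994), (Delta, 2005), (Nova, 2002), (Omega, 2022), (Vega, 2017)}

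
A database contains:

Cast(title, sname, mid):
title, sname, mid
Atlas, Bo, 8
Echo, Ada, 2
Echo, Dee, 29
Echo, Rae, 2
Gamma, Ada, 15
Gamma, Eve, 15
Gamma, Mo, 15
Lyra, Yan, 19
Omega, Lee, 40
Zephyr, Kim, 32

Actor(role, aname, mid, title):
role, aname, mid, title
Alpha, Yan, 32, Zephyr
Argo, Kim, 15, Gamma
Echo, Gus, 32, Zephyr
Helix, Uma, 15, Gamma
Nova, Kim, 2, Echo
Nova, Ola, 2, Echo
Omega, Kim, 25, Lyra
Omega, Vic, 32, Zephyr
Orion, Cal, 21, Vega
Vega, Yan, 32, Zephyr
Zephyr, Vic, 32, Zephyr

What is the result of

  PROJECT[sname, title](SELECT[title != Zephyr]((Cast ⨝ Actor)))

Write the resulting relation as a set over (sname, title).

{(Ada, Echo), (Ada, Gamma), (Eve, Gamma), (Mo, Gamma), (Rae, Echo)}

Joining Cast and Actor on title, mid yields {(Echo, Ada, 2, Nova, Kim), (Echo, Ada, 2, Nova, Ola), (Echo, Rae, 2, Nova, Kim), (Echo, Rae, 2, Nova, Ola), (Gamma, Ada, 15, Argo, Kim), (Gamma, Ada, 15, Helix, Uma), (Gamma, Eve, 15, Argo, Kim), (Gamma, Eve, 15, Helix, Uma), (Gamma, Mo, 15, Argo, Kim), (Gamma, Mo, 15, Helix, Uma), (Zephyr, Kim, 32, Alpha, Yan), (Zephyr, Kim, 32, Echo, Gus), (Zephyr, Kim, 32, Omega, Vic), (Zephyr, Kim, 32, Vega, Yan), (Zephyr, Kim, 32, Zephyr, Vic)}.
σ[title != Zephyr]: keep tuples satisfying title != Zephyr → {(Echo, Ada, 2, Nova, Kim), (Echo, Ada, 2, Nova, Ola), (Echo, Rae, 2, Nova, Kim), (Echo, Rae, 2, Nova, Ola), (Gamma, Ada, 15, Argo, Kim), (Gamma, Ada, 15, Helix, Uma), (Gamma, Eve, 15, Argo, Kim), (Gamma, Eve, 15, Helix, Uma), (Gamma, Mo, 15, Argo, Kim), (Gamma, Mo, 15, Helix, Uma)}
Projecting to sname, title (5 duplicate(s) eliminated): {(Ada, Echo), (Ada, Gamma), (Eve, Gamma), (Mo, Gamma), (Rae, Echo)}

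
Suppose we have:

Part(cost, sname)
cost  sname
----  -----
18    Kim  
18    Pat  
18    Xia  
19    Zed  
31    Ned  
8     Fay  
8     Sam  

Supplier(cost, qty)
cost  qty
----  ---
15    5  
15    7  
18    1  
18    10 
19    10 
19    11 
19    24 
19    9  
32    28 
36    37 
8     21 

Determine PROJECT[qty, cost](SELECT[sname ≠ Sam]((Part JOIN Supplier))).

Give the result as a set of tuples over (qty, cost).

{(1, 18), (10, 18), (10, 19), (11, 19), (21, 8), (24, 19), (9, 19)}

Part ⋈ Supplier (natural join on cost): {(18, Kim, 1), (18, Kim, 10), (18, Pat, 1), (18, Pat, 10), (18, Xia, 1), (18, Xia, 10), (19, Zed, 10), (19, Zed, 11), (19, Zed, 24), (19, Zed, 9), (8, Fay, 21), (8, Sam, 21)}
Selection sname ≠ Sam: {(18, Kim, 1), (18, Kim, 10), (18, Pat, 1), (18, Pat, 10), (18, Xia, 1), (18, Xia, 10), (19, Zed, 10), (19, Zed, 11), (19, Zed, 24), (19, Zed, 9), (8, Fay, 21)}
Keep only column(s) qty, cost (4 duplicate(s) eliminated): {(1, 18), (10, 18), (10, 19), (11, 19), (21, 8), (24, 19), (9, 19)}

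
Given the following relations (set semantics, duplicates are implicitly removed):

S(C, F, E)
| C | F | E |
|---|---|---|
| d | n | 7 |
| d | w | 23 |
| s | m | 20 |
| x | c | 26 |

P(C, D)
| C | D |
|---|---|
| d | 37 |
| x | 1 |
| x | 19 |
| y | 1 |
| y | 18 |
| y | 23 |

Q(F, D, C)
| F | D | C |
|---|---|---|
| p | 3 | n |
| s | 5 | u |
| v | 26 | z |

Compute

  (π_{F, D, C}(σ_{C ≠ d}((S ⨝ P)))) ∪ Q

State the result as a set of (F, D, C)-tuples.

{(c, 1, x), (c, 19, x), (p, 3, n), (s, 5, u), (v, 26, z)}

Joining S and P on C yields {(d, n, 7, 37), (d, w, 23, 37), (x, c, 26, 1), (x, c, 26, 19)}.
Apply σ_{C ≠ d}; surviving tuples: {(x, c, 26, 1), (x, c, 26, 19)}
Projecting to F, D, C: {(c, 1, x), (c, 19, x)}
Taking the union: {(c, 1, x), (c, 19, x), (p, 3, n), (s, 5, u), (v, 26, z)}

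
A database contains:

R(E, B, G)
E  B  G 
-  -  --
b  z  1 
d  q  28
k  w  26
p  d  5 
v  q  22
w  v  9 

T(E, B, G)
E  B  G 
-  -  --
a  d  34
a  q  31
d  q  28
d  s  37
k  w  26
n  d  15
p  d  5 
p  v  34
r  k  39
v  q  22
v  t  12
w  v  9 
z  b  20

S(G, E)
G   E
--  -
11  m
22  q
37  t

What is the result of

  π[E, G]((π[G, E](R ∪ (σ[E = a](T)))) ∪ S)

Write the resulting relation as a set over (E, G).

{(a, 31), (a, 34), (b, 1), (d, 28), (k, 26), (m, 11), (p, 5), (q, 22), (t, 37), (v, 22), (w, 9)}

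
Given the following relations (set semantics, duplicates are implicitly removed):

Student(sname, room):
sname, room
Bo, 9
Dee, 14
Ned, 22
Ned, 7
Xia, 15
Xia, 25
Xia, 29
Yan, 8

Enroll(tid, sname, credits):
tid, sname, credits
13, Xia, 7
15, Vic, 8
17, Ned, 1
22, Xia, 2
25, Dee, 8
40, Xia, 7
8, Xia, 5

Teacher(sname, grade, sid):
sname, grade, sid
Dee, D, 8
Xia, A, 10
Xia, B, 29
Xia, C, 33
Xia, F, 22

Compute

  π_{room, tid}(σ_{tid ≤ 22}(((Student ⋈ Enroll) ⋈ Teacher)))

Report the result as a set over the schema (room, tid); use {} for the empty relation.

{(15, 13), (15, 22), (15, 8), (25, 13), (25, 22), (25, 8), (29, 13), (29, 22), (29, 8)}

Joining Student and Enroll on sname yields {(Dee, 14, 25, 8), (Ned, 22, 17, 1), (Ned, 7, 17, 1), (Xia, 15, 13, 7), (Xia, 15, 22, 2), (Xia, 15, 40, 7), (Xia, 15, 8, 5), (Xia, 25, 13, 7), (Xia, 25, 22, 2), (Xia, 25, 40, 7), (Xia, 25, 8, 5), (Xia, 29, 13, 7), (Xia, 29, 22, 2), (Xia, 29, 40, 7), (Xia, 29, 8, 5)}.
Joining (Student ⋈ Enroll) and Teacher on sname yields {(Dee, 14, 25, 8, D, 8), (Xia, 15, 13, 7, A, 10), (Xia, 15, 13, 7, B, 29), (Xia, 15, 13, 7, C, 33), (Xia, 15, 13, 7, F, 22), (Xia, 15, 22, 2, A, 10), (Xia, 15, 22, 2, B, 29), (Xia, 15, 22, 2, C, 33), (Xia, 15, 22, 2, F, 22), (Xia, 15, 40, 7, A, 10), (Xia, 15, 40, 7, B, 29), (Xia, 15, 40, 7, C, 33), (Xia, 15, 40, 7, F, 22), (Xia, 15, 8, 5, A, 10), (Xia, 15, 8, 5, B, 29), (Xia, 15, 8, 5, C, 33), (Xia, 15, 8, 5, F, 22), (Xia, 25, 13, 7, A, 10), (Xia, 25, 13, 7, B, 29), (Xia, 25, 13, 7, C, 33), (Xia, 25, 13, 7, F, 22), (Xia, 25, 22, 2, A, 10), (Xia, 25, 22, 2, B, 29), (Xia, 25, 22, 2, C, 33), (Xia, 25, 22, 2, F, 22), (Xia, 25, 40, 7, A, 10), (Xia, 25, 40, 7, B, 29), (Xia, 25, 40, 7, C, 33), (Xia, 25, 40, 7, F, 22), (Xia, 25, 8, 5, A, 10), (Xia, 25, 8, 5, B, 29), (Xia, 25, 8, 5, C, 33), (Xia, 25, 8, 5, F, 22), (Xia, 29, 13, 7, A, 10), (Xia, 29, 13, 7, B, 29), (Xia, 29, 13, 7, C, 33), (Xia, 29, 13, 7, F, 22), (Xia, 29, 22, 2, A, 10), (Xia, 29, 22, 2, B, 29), (Xia, 29, 22, 2, C, 33), (Xia, 29, 22, 2, F, 22), (Xia, 29, 40, 7, A, 10), (Xia, 29, 40, 7, B, 29), (Xia, 29, 40, 7, C, 33), (Xia, 29, 40, 7, F, 22), (Xia, 29, 8, 5, A, 10), (Xia, 29, 8, 5, B, 29), (Xia, 29, 8, 5, C, 33), (Xia, 29, 8, 5, F, 22)}.
σ[tid ≤ 22]: keep tuples satisfying tid ≤ 22 → {(Xia, 15, 13, 7, A, 10), (Xia, 15, 13, 7, B, 29), (Xia, 15, 13, 7, C, 33), (Xia, 15, 13, 7, F, 22), (Xia, 15, 22, 2, A, 10), (Xia, 15, 22, 2, B, 29), (Xia, 15, 22, 2, C, 33), (Xia, 15, 22, 2, F, 22), (Xia, 15, 8, 5, A, 10), (Xia, 15, 8, 5, B, 29), (Xia, 15, 8, 5, C, 33), (Xia, 15, 8, 5, F, 22), (Xia, 25, 13, 7, A, 10), (Xia, 25, 13, 7, B, 29), (Xia, 25, 13, 7, C, 33), (Xia, 25, 13, 7, F, 22), (Xia, 25, 22, 2, A, 10), (Xia, 25, 22, 2, B, 29), (Xia, 25, 22, 2, C, 33), (Xia, 25, 22, 2, F, 22), (Xia, 25, 8, 5, A, 10), (Xia, 25, 8, 5, B, 29), (Xia, 25, 8, 5, C, 33), (Xia, 25, 8, 5, F, 22), (Xia, 29, 13, 7, A, 10), (Xia, 29, 13, 7, B, 29), (Xia, 29, 13, 7, C, 33), (Xia, 29, 13, 7, F, 22), (Xia, 29, 22, 2, A, 10), (Xia, 29, 22, 2, B, 29), (Xia, 29, 22, 2, C, 33), (Xia, 29, 22, 2, F, 22), (Xia, 29, 8, 5, A, 10), (Xia, 29, 8, 5, B, 29), (Xia, 29, 8, 5, C, 33), (Xia, 29, 8, 5, F, 22)}
π[room, tid]: project onto (room, tid) (27 duplicate(s) eliminated) → {(15, 13), (15, 22), (15, 8), (25, 13), (25, 22), (25, 8), (29, 13), (29, 22), (29, 8)}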